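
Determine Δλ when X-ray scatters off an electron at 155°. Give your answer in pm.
4.6253 pm

Using the Compton scattering formula:
Δλ = λ_C(1 - cos θ)

where λ_C = h/(m_e·c) ≈ 2.4263 pm is the Compton wavelength of an electron.

For θ = 155°:
cos(155°) = -0.9063
1 - cos(155°) = 1.9063

Δλ = 2.4263 × 1.9063
Δλ = 4.6253 pm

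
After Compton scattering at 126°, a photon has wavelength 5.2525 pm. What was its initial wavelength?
1.4000 pm

From λ' = λ + Δλ, we have λ = λ' - Δλ

First calculate the Compton shift:
Δλ = λ_C(1 - cos θ)
Δλ = 2.4263 × (1 - cos(126°))
Δλ = 2.4263 × 1.5878
Δλ = 3.8525 pm

Initial wavelength:
λ = λ' - Δλ
λ = 5.2525 - 3.8525
λ = 1.4000 pm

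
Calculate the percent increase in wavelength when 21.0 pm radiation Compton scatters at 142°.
20.6584%

Calculate the Compton shift:
Δλ = λ_C(1 - cos(142°))
Δλ = 2.4263 × (1 - cos(142°))
Δλ = 2.4263 × 1.7880
Δλ = 4.3383 pm

Percentage change:
(Δλ/λ₀) × 100 = (4.3383/21.0) × 100
= 20.6584%

(Intermediate values are shown rounded; full precision is carried through to the final answer.)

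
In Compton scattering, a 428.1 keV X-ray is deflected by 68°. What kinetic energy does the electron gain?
147.1828 keV

By energy conservation: K_e = E_initial - E_final

First find the scattered photon energy:
Initial wavelength: λ = hc/E = 2.8962 pm
Compton shift: Δλ = λ_C(1 - cos(68°)) = 1.5174 pm
Final wavelength: λ' = 2.8962 + 1.5174 = 4.4135 pm
Final photon energy: E' = hc/λ' = 280.9172 keV

Electron kinetic energy:
K_e = E - E' = 428.1000 - 280.9172 = 147.1828 keV

(Intermediate values are shown rounded; full precision is carried through to the final answer.)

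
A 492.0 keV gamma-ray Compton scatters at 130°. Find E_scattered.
190.5715 keV

First convert energy to wavelength:
λ = hc/E, with hc ≈ 1239.842 keV·pm (i.e. 1239.842 eV·nm)

For E = 492.0 keV = 492000 eV:
λ = 1239.842 keV·pm / 492.0 keV
λ = 2.5200 pm

Calculate the Compton shift:
Δλ = λ_C(1 - cos(130°)) = 2.4263 × 1.6428
Δλ = 3.9859 pm

Final wavelength:
λ' = 2.5200 + 3.9859 = 6.5059 pm

Final energy:
E' = hc/λ' = 1239.842 / 6.5059 = 190.5715 keV

(Intermediate values are shown rounded; full precision is carried through to the final answer.)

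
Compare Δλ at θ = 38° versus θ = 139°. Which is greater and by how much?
139° produces the larger shift by a factor of 8.277

Calculate both shifts using Δλ = λ_C(1 - cos θ):

For θ₁ = 38°:
Δλ₁ = 2.4263 × (1 - cos(38°))
Δλ₁ = 2.4263 × 0.2120
Δλ₁ = 0.5144 pm

For θ₂ = 139°:
Δλ₂ = 2.4263 × (1 - cos(139°))
Δλ₂ = 2.4263 × 1.7547
Δλ₂ = 4.2575 pm

The 139° angle produces the larger shift.
Ratio: 4.2575/0.5144 = 8.277

(Intermediate values are shown rounded; full precision is carried through to the final answer.)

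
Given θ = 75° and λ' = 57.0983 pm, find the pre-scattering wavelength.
55.3000 pm

From λ' = λ + Δλ, we have λ = λ' - Δλ

First calculate the Compton shift:
Δλ = λ_C(1 - cos θ)
Δλ = 2.4263 × (1 - cos(75°))
Δλ = 2.4263 × 0.7412
Δλ = 1.7983 pm

Initial wavelength:
λ = λ' - Δλ
λ = 57.0983 - 1.7983
λ = 55.3000 pm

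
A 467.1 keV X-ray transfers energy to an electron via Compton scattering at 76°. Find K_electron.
191.1916 keV

By energy conservation: K_e = E_initial - E_final

First find the scattered photon energy:
Initial wavelength: λ = hc/E = 2.6543 pm
Compton shift: Δλ = λ_C(1 - cos(76°)) = 1.8393 pm
Final wavelength: λ' = 2.6543 + 1.8393 = 4.4937 pm
Final photon energy: E' = hc/λ' = 275.9084 keV

Electron kinetic energy:
K_e = E - E' = 467.1000 - 275.9084 = 191.1916 keV

(Intermediate values are shown rounded; full precision is carried through to the final answer.)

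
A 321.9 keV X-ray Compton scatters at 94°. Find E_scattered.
192.3071 keV

First convert energy to wavelength:
λ = hc/E, with hc ≈ 1239.842 keV·pm (i.e. 1239.842 eV·nm)

For E = 321.9 keV = 321900 eV:
λ = 1239.842 keV·pm / 321.9 keV
λ = 3.8516 pm

Calculate the Compton shift:
Δλ = λ_C(1 - cos(94°)) = 2.4263 × 1.0698
Δλ = 2.5956 pm

Final wavelength:
λ' = 3.8516 + 2.5956 = 6.4472 pm

Final energy:
E' = hc/λ' = 1239.842 / 6.4472 = 192.3071 keV

(Intermediate values are shown rounded; full precision is carried through to the final answer.)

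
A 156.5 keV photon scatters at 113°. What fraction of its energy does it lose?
0.2987 (or 29.87%)

Calculate initial and final photon energies:

Initial: E₀ = 156.5 keV → λ₀ = 7.9223 pm
Compton shift: Δλ = 3.3743 pm
Final wavelength: λ' = 11.2967 pm
Final energy: E' = 109.7530 keV

Fractional energy loss:
(E₀ - E')/E₀ = (156.5000 - 109.7530)/156.5000
= 46.7470/156.5000
= 0.2987
= 29.87%

(Intermediate values are shown rounded; full precision is carried through to the final answer.)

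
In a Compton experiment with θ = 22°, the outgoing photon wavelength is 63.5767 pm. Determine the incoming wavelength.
63.4000 pm

From λ' = λ + Δλ, we have λ = λ' - Δλ

First calculate the Compton shift:
Δλ = λ_C(1 - cos θ)
Δλ = 2.4263 × (1 - cos(22°))
Δλ = 2.4263 × 0.0728
Δλ = 0.1767 pm

Initial wavelength:
λ = λ' - Δλ
λ = 63.5767 - 0.1767
λ = 63.4000 pm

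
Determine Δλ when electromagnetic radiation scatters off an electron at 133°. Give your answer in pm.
4.0810 pm

Using the Compton scattering formula:
Δλ = λ_C(1 - cos θ)

where λ_C = h/(m_e·c) ≈ 2.4263 pm is the Compton wavelength of an electron.

For θ = 133°:
cos(133°) = -0.6820
1 - cos(133°) = 1.6820

Δλ = 2.4263 × 1.6820
Δλ = 4.0810 pm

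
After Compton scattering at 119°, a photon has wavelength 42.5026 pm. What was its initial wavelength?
38.9000 pm

From λ' = λ + Δλ, we have λ = λ' - Δλ

First calculate the Compton shift:
Δλ = λ_C(1 - cos θ)
Δλ = 2.4263 × (1 - cos(119°))
Δλ = 2.4263 × 1.4848
Δλ = 3.6026 pm

Initial wavelength:
λ = λ' - Δλ
λ = 42.5026 - 3.6026
λ = 38.9000 pm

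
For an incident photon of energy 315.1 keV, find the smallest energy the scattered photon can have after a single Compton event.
141.0935 keV (at θ = 180°)

The scattered photon has minimum energy when its wavelength is maximum, i.e., when the Compton shift Δλ = λ_C(1 − cos θ) is maximum. This occurs at θ = 180° (backscattering), giving Δλ_max = 2λ_C = 4.8526 pm.

Initial wavelength: λ₀ = hc/E₀ = 3.9348 pm
Maximum final wavelength: λ'_max = λ₀ + 2λ_C = 3.9348 + 4.8526 = 8.7874 pm
Minimum final energy: E'_min = hc/λ'_max = 141.0935 keV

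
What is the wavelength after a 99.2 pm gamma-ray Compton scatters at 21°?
99.3612 pm

Using the Compton scattering formula:
λ' = λ + Δλ = λ + λ_C(1 - cos θ)

Given:
- Initial wavelength λ = 99.2 pm
- Scattering angle θ = 21°
- Compton wavelength λ_C ≈ 2.4263 pm

Calculate the shift:
Δλ = 2.4263 × (1 - cos(21°))
Δλ = 2.4263 × 0.0664
Δλ = 0.1612 pm

Final wavelength:
λ' = 99.2 + 0.1612 = 99.3612 pm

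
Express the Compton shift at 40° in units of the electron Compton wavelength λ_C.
0.2340 λ_C

The Compton shift formula is:
Δλ = λ_C(1 - cos θ)

Dividing both sides by λ_C:
Δλ/λ_C = 1 - cos θ

For θ = 40°:
Δλ/λ_C = 1 - cos(40°)
Δλ/λ_C = 1 - 0.7660
Δλ/λ_C = 0.2340

This means the shift is 0.2340 × λ_C = 0.5676 pm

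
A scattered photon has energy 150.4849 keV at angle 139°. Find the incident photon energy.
311.4000 keV

Convert final energy to wavelength (hc ≈ 1239.842 keV·pm):
λ' = hc/E' = 1239.842 / 150.4849 = 8.2390 pm

Calculate the Compton shift:
Δλ = λ_C(1 - cos(139°))
Δλ = 2.4263 × (1 - cos(139°))
Δλ = 4.2575 pm

Initial wavelength:
λ = λ' - Δλ = 8.2390 - 4.2575 = 3.9815 pm

Initial energy:
E = hc/λ = 1239.842 / 3.9815 = 311.4000 keV

(Intermediate values are shown rounded; full precision is carried through to the final answer.)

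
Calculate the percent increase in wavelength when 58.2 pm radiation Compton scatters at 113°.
5.7978%

Calculate the Compton shift:
Δλ = λ_C(1 - cos(113°))
Δλ = 2.4263 × (1 - cos(113°))
Δλ = 2.4263 × 1.3907
Δλ = 3.3743 pm

Percentage change:
(Δλ/λ₀) × 100 = (3.3743/58.2) × 100
= 5.7978%

(Intermediate values are shown rounded; full precision is carried through to the final answer.)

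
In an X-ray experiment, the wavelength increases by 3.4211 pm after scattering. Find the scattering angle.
114.20°

From the Compton formula Δλ = λ_C(1 - cos θ), we can solve for θ:

cos θ = 1 - Δλ/λ_C

Given:
- Δλ = 3.4211 pm
- λ_C = h/(m_e·c) ≈ 2.42631024 pm

cos θ = 1 - 3.4211/2.42631024
cos θ = 1 - 1.410001
cos θ = -0.410001

θ = arccos(-0.410001)
θ = 114.20°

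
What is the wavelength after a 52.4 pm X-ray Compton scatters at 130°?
56.3859 pm

Using the Compton scattering formula:
λ' = λ + Δλ = λ + λ_C(1 - cos θ)

Given:
- Initial wavelength λ = 52.4 pm
- Scattering angle θ = 130°
- Compton wavelength λ_C ≈ 2.4263 pm

Calculate the shift:
Δλ = 2.4263 × (1 - cos(130°))
Δλ = 2.4263 × 1.6428
Δλ = 3.9859 pm

Final wavelength:
λ' = 52.4 + 3.9859 = 56.3859 pm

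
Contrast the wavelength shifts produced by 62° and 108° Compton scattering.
108° produces the larger shift by a factor of 2.467

Calculate both shifts using Δλ = λ_C(1 - cos θ):

For θ₁ = 62°:
Δλ₁ = 2.4263 × (1 - cos(62°))
Δλ₁ = 2.4263 × 0.5305
Δλ₁ = 1.2872 pm

For θ₂ = 108°:
Δλ₂ = 2.4263 × (1 - cos(108°))
Δλ₂ = 2.4263 × 1.3090
Δλ₂ = 3.1761 pm

The 108° angle produces the larger shift.
Ratio: 3.1761/1.2872 = 2.467

(Intermediate values are shown rounded; full precision is carried through to the final answer.)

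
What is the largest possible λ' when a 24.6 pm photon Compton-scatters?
29.4526 pm (at θ = 180°)

The Compton shift is Δλ = λ_C(1 − cos θ).

Since cos θ ranges from −1 to 1, the factor (1 − cos θ) ranges from 0 to 2; the maximum shift occurs at θ = 180° (backscattering):
Δλ_max = 2λ_C = 2 × 2.4263 pm = 4.8526 pm

Maximum scattered wavelength:
λ'_max = λ₀ + Δλ_max = 24.6 + 4.8526 = 29.4526 pm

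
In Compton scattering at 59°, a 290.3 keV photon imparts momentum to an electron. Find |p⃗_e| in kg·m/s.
1.3938e-22 kg·m/s

The electron is initially at rest, so by conservation of momentum:
p⃗_e = p⃗₀ − p⃗'  (incident photon momentum minus scattered photon momentum)

Photon momentum magnitudes (p = h/λ = E/c):
λ₀ = hc/E₀ = 4.2709 pm → p₀ = h/λ₀ = 1.5514e-22 kg·m/s
Δλ = λ_C(1 − cos 59°) = 1.1767 pm
λ' = 5.4476 pm → p' = h/λ' = 1.2163e-22 kg·m/s

The scattered photon makes angle θ = 59° with the incident direction, so by the law of cosines:
|p⃗_e|² = p₀² + p'² − 2p₀p'cos θ
|p⃗_e|² = (1.5514e-22)² + (1.2163e-22)² − 2·1.5514e-22·1.2163e-22·cos(59°)
|p⃗_e| = 1.3938e-22 kg·m/s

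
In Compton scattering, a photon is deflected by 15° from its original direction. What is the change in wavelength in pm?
0.0827 pm

Using the Compton scattering formula:
Δλ = λ_C(1 - cos θ)

where λ_C = h/(m_e·c) ≈ 2.4263 pm is the Compton wavelength of an electron.

For θ = 15°:
cos(15°) = 0.9659
1 - cos(15°) = 0.0341

Δλ = 2.4263 × 0.0341
Δλ = 0.0827 pm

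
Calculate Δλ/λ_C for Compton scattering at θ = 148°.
1.8480 λ_C

The Compton shift formula is:
Δλ = λ_C(1 - cos θ)

Dividing both sides by λ_C:
Δλ/λ_C = 1 - cos θ

For θ = 148°:
Δλ/λ_C = 1 - cos(148°)
Δλ/λ_C = 1 - -0.8480
Δλ/λ_C = 1.8480

This means the shift is 1.8480 × λ_C = 4.4839 pm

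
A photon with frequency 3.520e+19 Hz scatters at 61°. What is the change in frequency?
4.505e+18 Hz (decrease)

Convert frequency to wavelength (c = 299792458 m/s):
λ₀ = c/f₀ = 299792458/3.520e+19 = 8.5168312e-12 m = 8.5168 pm

Calculate Compton shift:
Δλ = λ_C(1 - cos(61°)) = 1.2500 pm

Final wavelength:
λ' = λ₀ + Δλ = 8.5168 + 1.2500 = 9.7668 pm

Final frequency:
f' = c/λ' = 299792458/9.7668429e-12 = 3.0694920e+19 Hz

Frequency shift (decrease):
Δf = f₀ - f' = 3.520e+19 - 3.0694920e+19 = 4.505e+18 Hz

(Intermediate values are shown rounded; full precision is carried through to the final answer.)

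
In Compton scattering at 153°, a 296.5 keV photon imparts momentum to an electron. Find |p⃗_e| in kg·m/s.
2.2837e-22 kg·m/s

The electron is initially at rest, so by conservation of momentum:
p⃗_e = p⃗₀ − p⃗'  (incident photon momentum minus scattered photon momentum)

Photon momentum magnitudes (p = h/λ = E/c):
λ₀ = hc/E₀ = 4.1816 pm → p₀ = h/λ₀ = 1.5846e-22 kg·m/s
Δλ = λ_C(1 − cos 153°) = 4.5882 pm
λ' = 8.7698 pm → p' = h/λ' = 7.5556e-23 kg·m/s

The scattered photon makes angle θ = 153° with the incident direction, so by the law of cosines:
|p⃗_e|² = p₀² + p'² − 2p₀p'cos θ
|p⃗_e|² = (1.5846e-22)² + (7.5556e-23)² − 2·1.5846e-22·7.5556e-23·cos(153°)
|p⃗_e| = 2.2837e-22 kg·m/s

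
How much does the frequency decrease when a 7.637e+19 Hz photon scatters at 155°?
4.131e+19 Hz (decrease)

Convert frequency to wavelength (c = 299792458 m/s):
λ₀ = c/f₀ = 299792458/7.637e+19 = 3.9255265e-12 m = 3.9255 pm

Calculate Compton shift:
Δλ = λ_C(1 - cos(155°)) = 4.6253 pm

Final wavelength:
λ' = λ₀ + Δλ = 3.9255 + 4.6253 = 8.5508 pm

Final frequency:
f' = c/λ' = 299792458/8.5508206e-12 = 3.5060080e+19 Hz

Frequency shift (decrease):
Δf = f₀ - f' = 7.637e+19 - 3.5060080e+19 = 4.131e+19 Hz

(Intermediate values are shown rounded; full precision is carried through to the final answer.)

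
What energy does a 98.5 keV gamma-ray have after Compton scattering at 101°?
80.1113 keV

First convert energy to wavelength:
λ = hc/E, with hc ≈ 1239.842 keV·pm (i.e. 1239.842 eV·nm)

For E = 98.5 keV = 98500 eV:
λ = 1239.842 keV·pm / 98.5 keV
λ = 12.5872 pm

Calculate the Compton shift:
Δλ = λ_C(1 - cos(101°)) = 2.4263 × 1.1908
Δλ = 2.8893 pm

Final wavelength:
λ' = 12.5872 + 2.8893 = 15.4765 pm

Final energy:
E' = hc/λ' = 1239.842 / 15.4765 = 80.1113 keV

(Intermediate values are shown rounded; full precision is carried through to the final answer.)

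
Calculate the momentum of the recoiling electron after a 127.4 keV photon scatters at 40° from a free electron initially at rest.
4.5427e-23 kg·m/s

The electron is initially at rest, so by conservation of momentum:
p⃗_e = p⃗₀ − p⃗'  (incident photon momentum minus scattered photon momentum)

Photon momentum magnitudes (p = h/λ = E/c):
λ₀ = hc/E₀ = 9.7319 pm → p₀ = h/λ₀ = 6.8086e-23 kg·m/s
Δλ = λ_C(1 − cos 40°) = 0.5676 pm
λ' = 10.2995 pm → p' = h/λ' = 6.4334e-23 kg·m/s

The scattered photon makes angle θ = 40° with the incident direction, so by the law of cosines:
|p⃗_e|² = p₀² + p'² − 2p₀p'cos θ
|p⃗_e|² = (6.8086e-23)² + (6.4334e-23)² − 2·6.8086e-23·6.4334e-23·cos(40°)
|p⃗_e| = 4.5427e-23 kg·m/s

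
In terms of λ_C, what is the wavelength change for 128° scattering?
1.6157 λ_C

The Compton shift formula is:
Δλ = λ_C(1 - cos θ)

Dividing both sides by λ_C:
Δλ/λ_C = 1 - cos θ

For θ = 128°:
Δλ/λ_C = 1 - cos(128°)
Δλ/λ_C = 1 - -0.6157
Δλ/λ_C = 1.6157

This means the shift is 1.6157 × λ_C = 3.9201 pm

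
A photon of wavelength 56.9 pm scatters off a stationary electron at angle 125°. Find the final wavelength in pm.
60.7180 pm

Using the Compton scattering formula:
λ' = λ + Δλ = λ + λ_C(1 - cos θ)

Given:
- Initial wavelength λ = 56.9 pm
- Scattering angle θ = 125°
- Compton wavelength λ_C ≈ 2.4263 pm

Calculate the shift:
Δλ = 2.4263 × (1 - cos(125°))
Δλ = 2.4263 × 1.5736
Δλ = 3.8180 pm

Final wavelength:
λ' = 56.9 + 3.8180 = 60.7180 pm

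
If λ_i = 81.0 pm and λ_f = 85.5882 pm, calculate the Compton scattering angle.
153.00°

First find the wavelength shift:
Δλ = λ' - λ = 85.5882 - 81.0 = 4.5882 pm

Using Δλ = λ_C(1 - cos θ), with λ_C = h/(m_e·c) ≈ 2.42631024 pm:
cos θ = 1 - Δλ/λ_C
cos θ = 1 - 4.5882/2.42631024
cos θ = -0.891020

θ = arccos(-0.891020)
θ = 153.00°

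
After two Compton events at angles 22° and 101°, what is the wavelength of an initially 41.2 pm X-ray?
44.2659 pm

Apply Compton shift twice:

First scattering at θ₁ = 22°:
Δλ₁ = λ_C(1 - cos(22°))
Δλ₁ = 2.4263 × 0.0728
Δλ₁ = 0.1767 pm

After first scattering:
λ₁ = 41.2 + 0.1767 = 41.3767 pm

Second scattering at θ₂ = 101°:
Δλ₂ = λ_C(1 - cos(101°))
Δλ₂ = 2.4263 × 1.1908
Δλ₂ = 2.8893 pm

Final wavelength:
λ₂ = 41.3767 + 2.8893 = 44.2659 pm

Total shift: Δλ_total = 0.1767 + 2.8893 = 3.0659 pm

(Intermediate values are shown rounded; full precision is carried through to the final answer.)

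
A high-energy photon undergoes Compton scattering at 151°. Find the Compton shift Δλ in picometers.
4.5484 pm

Using the Compton scattering formula:
Δλ = λ_C(1 - cos θ)

where λ_C = h/(m_e·c) ≈ 2.4263 pm is the Compton wavelength of an electron.

For θ = 151°:
cos(151°) = -0.8746
1 - cos(151°) = 1.8746

Δλ = 2.4263 × 1.8746
Δλ = 4.5484 pm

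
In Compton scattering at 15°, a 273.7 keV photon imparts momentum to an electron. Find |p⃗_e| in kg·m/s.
3.7932e-23 kg·m/s

The electron is initially at rest, so by conservation of momentum:
p⃗_e = p⃗₀ − p⃗'  (incident photon momentum minus scattered photon momentum)

Photon momentum magnitudes (p = h/λ = E/c):
λ₀ = hc/E₀ = 4.5299 pm → p₀ = h/λ₀ = 1.4627e-22 kg·m/s
Δλ = λ_C(1 − cos 15°) = 0.0827 pm
λ' = 4.6126 pm → p' = h/λ' = 1.4365e-22 kg·m/s

The scattered photon makes angle θ = 15° with the incident direction, so by the law of cosines:
|p⃗_e|² = p₀² + p'² − 2p₀p'cos θ
|p⃗_e|² = (1.4627e-22)² + (1.4365e-22)² − 2·1.4627e-22·1.4365e-22·cos(15°)
|p⃗_e| = 3.7932e-23 kg·m/s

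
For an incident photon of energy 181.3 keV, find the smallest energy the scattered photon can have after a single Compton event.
106.0488 keV (at θ = 180°)

The scattered photon has minimum energy when its wavelength is maximum, i.e., when the Compton shift Δλ = λ_C(1 − cos θ) is maximum. This occurs at θ = 180° (backscattering), giving Δλ_max = 2λ_C = 4.8526 pm.

Initial wavelength: λ₀ = hc/E₀ = 6.8386 pm
Maximum final wavelength: λ'_max = λ₀ + 2λ_C = 6.8386 + 4.8526 = 11.6912 pm
Minimum final energy: E'_min = hc/λ'_max = 106.0488 keV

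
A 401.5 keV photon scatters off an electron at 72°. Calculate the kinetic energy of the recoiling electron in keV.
141.2785 keV

By energy conservation: K_e = E_initial - E_final

First find the scattered photon energy:
Initial wavelength: λ = hc/E = 3.0880 pm
Compton shift: Δλ = λ_C(1 - cos(72°)) = 1.6765 pm
Final wavelength: λ' = 3.0880 + 1.6765 = 4.7646 pm
Final photon energy: E' = hc/λ' = 260.2215 keV

Electron kinetic energy:
K_e = E - E' = 401.5000 - 260.2215 = 141.2785 keV

(Intermediate values are shown rounded; full precision is carried through to the final answer.)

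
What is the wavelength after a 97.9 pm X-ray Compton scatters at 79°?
99.8633 pm

Using the Compton scattering formula:
λ' = λ + Δλ = λ + λ_C(1 - cos θ)

Given:
- Initial wavelength λ = 97.9 pm
- Scattering angle θ = 79°
- Compton wavelength λ_C ≈ 2.4263 pm

Calculate the shift:
Δλ = 2.4263 × (1 - cos(79°))
Δλ = 2.4263 × 0.8092
Δλ = 1.9633 pm

Final wavelength:
λ' = 97.9 + 1.9633 = 99.8633 pm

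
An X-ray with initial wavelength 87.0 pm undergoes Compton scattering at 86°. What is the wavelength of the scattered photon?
89.2571 pm

Using the Compton scattering formula:
λ' = λ + Δλ = λ + λ_C(1 - cos θ)

Given:
- Initial wavelength λ = 87.0 pm
- Scattering angle θ = 86°
- Compton wavelength λ_C ≈ 2.4263 pm

Calculate the shift:
Δλ = 2.4263 × (1 - cos(86°))
Δλ = 2.4263 × 0.9302
Δλ = 2.2571 pm

Final wavelength:
λ' = 87.0 + 2.2571 = 89.2571 pm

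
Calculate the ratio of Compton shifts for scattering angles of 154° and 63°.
154° produces the larger shift by a factor of 3.478

Calculate both shifts using Δλ = λ_C(1 - cos θ):

For θ₁ = 63°:
Δλ₁ = 2.4263 × (1 - cos(63°))
Δλ₁ = 2.4263 × 0.5460
Δλ₁ = 1.3248 pm

For θ₂ = 154°:
Δλ₂ = 2.4263 × (1 - cos(154°))
Δλ₂ = 2.4263 × 1.8988
Δλ₂ = 4.6071 pm

The 154° angle produces the larger shift.
Ratio: 4.6071/1.3248 = 3.478

(Intermediate values are shown rounded; full precision is carried through to the final answer.)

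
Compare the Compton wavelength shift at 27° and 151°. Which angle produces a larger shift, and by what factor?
151° produces the larger shift by a factor of 17.199

Calculate both shifts using Δλ = λ_C(1 - cos θ):

For θ₁ = 27°:
Δλ₁ = 2.4263 × (1 - cos(27°))
Δλ₁ = 2.4263 × 0.1090
Δλ₁ = 0.2645 pm

For θ₂ = 151°:
Δλ₂ = 2.4263 × (1 - cos(151°))
Δλ₂ = 2.4263 × 1.8746
Δλ₂ = 4.5484 pm

The 151° angle produces the larger shift.
Ratio: 4.5484/0.2645 = 17.199

(Intermediate values are shown rounded; full precision is carried through to the final answer.)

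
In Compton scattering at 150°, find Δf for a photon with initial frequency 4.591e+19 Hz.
1.880e+19 Hz (decrease)

Convert frequency to wavelength (c = 299792458 m/s):
λ₀ = c/f₀ = 299792458/4.591e+19 = 6.5300034e-12 m = 6.5300 pm

Calculate Compton shift:
Δλ = λ_C(1 - cos(150°)) = 4.5276 pm

Final wavelength:
λ' = λ₀ + Δλ = 6.5300 + 4.5276 = 11.0576 pm

Final frequency:
f' = c/λ' = 299792458/1.1057560e-11 = 2.7111990e+19 Hz

Frequency shift (decrease):
Δf = f₀ - f' = 4.591e+19 - 2.7111990e+19 = 1.880e+19 Hz

(Intermediate values are shown rounded; full precision is carried through to the final answer.)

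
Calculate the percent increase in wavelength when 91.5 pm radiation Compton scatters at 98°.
3.0208%

Calculate the Compton shift:
Δλ = λ_C(1 - cos(98°))
Δλ = 2.4263 × (1 - cos(98°))
Δλ = 2.4263 × 1.1392
Δλ = 2.7640 pm

Percentage change:
(Δλ/λ₀) × 100 = (2.7640/91.5) × 100
= 3.0208%

(Intermediate values are shown rounded; full precision is carried through to the final answer.)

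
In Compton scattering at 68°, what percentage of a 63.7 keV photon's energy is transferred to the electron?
0.0723 (or 7.23%)

Calculate initial and final photon energies:

Initial: E₀ = 63.7 keV → λ₀ = 19.4638 pm
Compton shift: Δλ = 1.5174 pm
Final wavelength: λ' = 20.9812 pm
Final energy: E' = 59.0931 keV

Fractional energy loss:
(E₀ - E')/E₀ = (63.7000 - 59.0931)/63.7000
= 4.6069/63.7000
= 0.0723
= 7.23%

(Intermediate values are shown rounded; full precision is carried through to the final answer.)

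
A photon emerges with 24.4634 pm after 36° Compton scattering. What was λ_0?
24.0000 pm

From λ' = λ + Δλ, we have λ = λ' - Δλ

First calculate the Compton shift:
Δλ = λ_C(1 - cos θ)
Δλ = 2.4263 × (1 - cos(36°))
Δλ = 2.4263 × 0.1910
Δλ = 0.4634 pm

Initial wavelength:
λ = λ' - Δλ
λ = 24.4634 - 0.4634
λ = 24.0000 pm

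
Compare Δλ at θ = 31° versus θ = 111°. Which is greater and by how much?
111° produces the larger shift by a factor of 9.510

Calculate both shifts using Δλ = λ_C(1 - cos θ):

For θ₁ = 31°:
Δλ₁ = 2.4263 × (1 - cos(31°))
Δλ₁ = 2.4263 × 0.1428
Δλ₁ = 0.3466 pm

For θ₂ = 111°:
Δλ₂ = 2.4263 × (1 - cos(111°))
Δλ₂ = 2.4263 × 1.3584
Δλ₂ = 3.2958 pm

The 111° angle produces the larger shift.
Ratio: 3.2958/0.3466 = 9.510

(Intermediate values are shown rounded; full precision is carried through to the final answer.)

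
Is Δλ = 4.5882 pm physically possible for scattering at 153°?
Yes, consistent

Calculate the expected shift for θ = 153°:

Δλ_expected = λ_C(1 - cos(153°))
Δλ_expected = 2.4263 × (1 - cos(153°))
Δλ_expected = 2.4263 × 1.8910
Δλ_expected = 4.5882 pm

Given shift: 4.5882 pm
Expected shift: 4.5882 pm
Difference: 0.0000 pm

The values match. This is consistent with Compton scattering at the stated angle.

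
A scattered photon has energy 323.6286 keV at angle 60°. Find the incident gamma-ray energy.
473.6001 keV

Convert final energy to wavelength (hc ≈ 1239.842 keV·pm):
λ' = hc/E' = 1239.842 / 323.6286 = 3.8311 pm

Calculate the Compton shift:
Δλ = λ_C(1 - cos(60°))
Δλ = 2.4263 × (1 - cos(60°))
Δλ = 1.2132 pm

Initial wavelength:
λ = λ' - Δλ = 3.8311 - 1.2132 = 2.6179 pm

Initial energy:
E = hc/λ = 1239.842 / 2.6179 = 473.6001 keV

(Intermediate values are shown rounded; full precision is carried through to the final answer.)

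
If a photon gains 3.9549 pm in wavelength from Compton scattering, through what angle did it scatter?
129.05°

From the Compton formula Δλ = λ_C(1 - cos θ), we can solve for θ:

cos θ = 1 - Δλ/λ_C

Given:
- Δλ = 3.9549 pm
- λ_C = h/(m_e·c) ≈ 2.42631024 pm

cos θ = 1 - 3.9549/2.42631024
cos θ = 1 - 1.630006
cos θ = -0.630006

θ = arccos(-0.630006)
θ = 129.05°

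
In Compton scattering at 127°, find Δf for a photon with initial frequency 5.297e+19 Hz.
2.157e+19 Hz (decrease)

Convert frequency to wavelength (c = 299792458 m/s):
λ₀ = c/f₀ = 299792458/5.297e+19 = 5.6596651e-12 m = 5.6597 pm

Calculate Compton shift:
Δλ = λ_C(1 - cos(127°)) = 3.8865 pm

Final wavelength:
λ' = λ₀ + Δλ = 5.6597 + 3.8865 = 9.5462 pm

Final frequency:
f' = c/λ' = 299792458/9.5461652e-12 = 3.1404491e+19 Hz

Frequency shift (decrease):
Δf = f₀ - f' = 5.297e+19 - 3.1404491e+19 = 2.157e+19 Hz

(Intermediate values are shown rounded; full precision is carried through to the final answer.)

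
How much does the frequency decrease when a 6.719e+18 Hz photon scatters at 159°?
6.393e+17 Hz (decrease)

Convert frequency to wavelength (c = 299792458 m/s):
λ₀ = c/f₀ = 299792458/6.719e+18 = 4.4618613e-11 m = 44.6186 pm

Calculate Compton shift:
Δλ = λ_C(1 - cos(159°)) = 4.6915 pm

Final wavelength:
λ' = λ₀ + Δλ = 44.6186 + 4.6915 = 49.3101 pm

Final frequency:
f' = c/λ' = 299792458/4.9310079e-11 = 6.0797400e+18 Hz

Frequency shift (decrease):
Δf = f₀ - f' = 6.719e+18 - 6.0797400e+18 = 6.393e+17 Hz

(Intermediate values are shown rounded; full precision is carried through to the final answer.)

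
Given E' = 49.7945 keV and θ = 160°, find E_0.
61.4000 keV

Convert final energy to wavelength (hc ≈ 1239.842 keV·pm):
λ' = hc/E' = 1239.842 / 49.7945 = 24.8992 pm

Calculate the Compton shift:
Δλ = λ_C(1 - cos(160°))
Δλ = 2.4263 × (1 - cos(160°))
Δλ = 4.7063 pm

Initial wavelength:
λ = λ' - Δλ = 24.8992 - 4.7063 = 20.1929 pm

Initial energy:
E = hc/λ = 1239.842 / 20.1929 = 61.4000 keV

(Intermediate values are shown rounded; full precision is carried through to the final answer.)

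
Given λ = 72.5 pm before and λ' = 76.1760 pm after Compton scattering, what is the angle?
121.00°

First find the wavelength shift:
Δλ = λ' - λ = 76.1760 - 72.5 = 3.6760 pm

Using Δλ = λ_C(1 - cos θ), with λ_C = h/(m_e·c) ≈ 2.42631024 pm:
cos θ = 1 - Δλ/λ_C
cos θ = 1 - 3.6760/2.42631024
cos θ = -0.515058

θ = arccos(-0.515058)
θ = 121.00°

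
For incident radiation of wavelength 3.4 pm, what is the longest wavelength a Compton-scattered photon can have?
8.2526 pm (at θ = 180°)

The Compton shift is Δλ = λ_C(1 − cos θ).

Since cos θ ranges from −1 to 1, the factor (1 − cos θ) ranges from 0 to 2; the maximum shift occurs at θ = 180° (backscattering):
Δλ_max = 2λ_C = 2 × 2.4263 pm = 4.8526 pm

Maximum scattered wavelength:
λ'_max = λ₀ + Δλ_max = 3.4 + 4.8526 = 8.2526 pm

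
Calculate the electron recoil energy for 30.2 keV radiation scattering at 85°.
1.5459 keV

By energy conservation: K_e = E_initial - E_final

First find the scattered photon energy:
Initial wavelength: λ = hc/E = 41.0544 pm
Compton shift: Δλ = λ_C(1 - cos(85°)) = 2.2148 pm
Final wavelength: λ' = 41.0544 + 2.2148 = 43.2692 pm
Final photon energy: E' = hc/λ' = 28.6541 keV

Electron kinetic energy:
K_e = E - E' = 30.2000 - 28.6541 = 1.5459 keV

(Intermediate values are shown rounded; full precision is carried through to the final answer.)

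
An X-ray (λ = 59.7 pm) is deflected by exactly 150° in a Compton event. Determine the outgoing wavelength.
64.2276 pm

Using the Compton formula: λ' = λ + λ_C(1 − cos θ)

For θ = 150°, cos θ = -√3/2 (exact) ≈ -0.8660, so:
1 − cos 150° = 1 − (-√3/2) ≈ 1.8660

Δλ = λ_C × 1.8660 = 2.4263 × 1.8660 = 4.5276 pm

λ' = 59.7 + 4.5276 = 64.2276 pm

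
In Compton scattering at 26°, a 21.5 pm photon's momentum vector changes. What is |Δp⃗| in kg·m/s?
1.3791e-23 kg·m/s

Photon momentum magnitude is p = h/λ.

Initial momentum:
p₀ = h/λ = 6.6261e-34/2.1500e-11 = 3.0819e-23 kg·m/s

After scattering:
λ' = λ + Δλ = 21.5 + 0.2456 = 21.7456 pm
p' = h/λ' = 6.6261e-34/2.1746e-11 = 3.0471e-23 kg·m/s

Momentum is a vector; the scattered photon's direction makes angle θ = 26° with the incident direction. The magnitude of the vector change Δp⃗ = p⃗₀ − p⃗' is found from the law of cosines:
|Δp⃗|² = p₀² + p'² − 2p₀p'cos θ
|Δp⃗|² = (3.0819e-23)² + (3.0471e-23)² − 2·3.0819e-23·3.0471e-23·cos(26°)
|Δp⃗| = 1.3791e-23 kg·m/s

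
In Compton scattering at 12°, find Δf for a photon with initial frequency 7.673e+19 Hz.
1.027e+18 Hz (decrease)

Convert frequency to wavelength (c = 299792458 m/s):
λ₀ = c/f₀ = 299792458/7.673e+19 = 3.9071088e-12 m = 3.9071 pm

Calculate Compton shift:
Δλ = λ_C(1 - cos(12°)) = 0.0530 pm

Final wavelength:
λ' = λ₀ + Δλ = 3.9071 + 0.0530 = 3.9601 pm

Final frequency:
f' = c/λ' = 299792458/3.9601295e-12 = 7.5702691e+19 Hz

Frequency shift (decrease):
Δf = f₀ - f' = 7.673e+19 - 7.5702691e+19 = 1.027e+18 Hz

(Intermediate values are shown rounded; full precision is carried through to the final answer.)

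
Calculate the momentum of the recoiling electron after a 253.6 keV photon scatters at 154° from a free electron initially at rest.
2.0059e-22 kg·m/s

The electron is initially at rest, so by conservation of momentum:
p⃗_e = p⃗₀ − p⃗'  (incident photon momentum minus scattered photon momentum)

Photon momentum magnitudes (p = h/λ = E/c):
λ₀ = hc/E₀ = 4.8890 pm → p₀ = h/λ₀ = 1.3553e-22 kg·m/s
Δλ = λ_C(1 − cos 154°) = 4.6071 pm
λ' = 9.4960 pm → p' = h/λ' = 6.9777e-23 kg·m/s

The scattered photon makes angle θ = 154° with the incident direction, so by the law of cosines:
|p⃗_e|² = p₀² + p'² − 2p₀p'cos θ
|p⃗_e|² = (1.3553e-22)² + (6.9777e-23)² − 2·1.3553e-22·6.9777e-23·cos(154°)
|p⃗_e| = 2.0059e-22 kg·m/s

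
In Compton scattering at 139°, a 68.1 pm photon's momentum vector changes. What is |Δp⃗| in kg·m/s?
1.7692e-23 kg·m/s

Photon momentum magnitude is p = h/λ.

Initial momentum:
p₀ = h/λ = 6.6261e-34/6.8100e-11 = 9.7299e-24 kg·m/s

After scattering:
λ' = λ + Δλ = 68.1 + 4.2575 = 72.3575 pm
p' = h/λ' = 6.6261e-34/7.2357e-11 = 9.1574e-24 kg·m/s

Momentum is a vector; the scattered photon's direction makes angle θ = 139° with the incident direction. The magnitude of the vector change Δp⃗ = p⃗₀ − p⃗' is found from the law of cosines:
|Δp⃗|² = p₀² + p'² − 2p₀p'cos θ
|Δp⃗|² = (9.7299e-24)² + (9.1574e-24)² − 2·9.7299e-24·9.1574e-24·cos(139°)
|Δp⃗| = 1.7692e-23 kg·m/s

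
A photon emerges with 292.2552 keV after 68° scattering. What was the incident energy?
454.9999 keV

Convert final energy to wavelength (hc ≈ 1239.842 keV·pm):
λ' = hc/E' = 1239.842 / 292.2552 = 4.2423 pm

Calculate the Compton shift:
Δλ = λ_C(1 - cos(68°))
Δλ = 2.4263 × (1 - cos(68°))
Δλ = 1.5174 pm

Initial wavelength:
λ = λ' - Δλ = 4.2423 - 1.5174 = 2.7249 pm

Initial energy:
E = hc/λ = 1239.842 / 2.7249 = 454.9999 keV

(Intermediate values are shown rounded; full precision is carried through to the final answer.)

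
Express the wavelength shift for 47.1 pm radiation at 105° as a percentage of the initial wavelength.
6.4847%

Calculate the Compton shift:
Δλ = λ_C(1 - cos(105°))
Δλ = 2.4263 × (1 - cos(105°))
Δλ = 2.4263 × 1.2588
Δλ = 3.0543 pm

Percentage change:
(Δλ/λ₀) × 100 = (3.0543/47.1) × 100
= 6.4847%

(Intermediate values are shown rounded; full precision is carried through to the final answer.)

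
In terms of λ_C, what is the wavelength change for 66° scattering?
0.5933 λ_C

The Compton shift formula is:
Δλ = λ_C(1 - cos θ)

Dividing both sides by λ_C:
Δλ/λ_C = 1 - cos θ

For θ = 66°:
Δλ/λ_C = 1 - cos(66°)
Δλ/λ_C = 1 - 0.4067
Δλ/λ_C = 0.5933

This means the shift is 0.5933 × λ_C = 1.4394 pm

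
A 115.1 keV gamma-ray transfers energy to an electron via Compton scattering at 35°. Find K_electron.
4.5051 keV

By energy conservation: K_e = E_initial - E_final

First find the scattered photon energy:
Initial wavelength: λ = hc/E = 10.7719 pm
Compton shift: Δλ = λ_C(1 - cos(35°)) = 0.4388 pm
Final wavelength: λ' = 10.7719 + 0.4388 = 11.2107 pm
Final photon energy: E' = hc/λ' = 110.5949 keV

Electron kinetic energy:
K_e = E - E' = 115.1000 - 110.5949 = 4.5051 keV

(Intermediate values are shown rounded; full precision is carried through to the final answer.)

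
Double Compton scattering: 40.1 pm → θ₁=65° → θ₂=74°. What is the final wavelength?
43.2584 pm

Apply Compton shift twice:

First scattering at θ₁ = 65°:
Δλ₁ = λ_C(1 - cos(65°))
Δλ₁ = 2.4263 × 0.5774
Δλ₁ = 1.4009 pm

After first scattering:
λ₁ = 40.1 + 1.4009 = 41.5009 pm

Second scattering at θ₂ = 74°:
Δλ₂ = λ_C(1 - cos(74°))
Δλ₂ = 2.4263 × 0.7244
Δλ₂ = 1.7575 pm

Final wavelength:
λ₂ = 41.5009 + 1.7575 = 43.2584 pm

Total shift: Δλ_total = 1.4009 + 1.7575 = 3.1584 pm

(Intermediate values are shown rounded; full precision is carried through to the final answer.)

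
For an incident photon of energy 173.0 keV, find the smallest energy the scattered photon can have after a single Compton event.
103.1539 keV (at θ = 180°)

The scattered photon has minimum energy when its wavelength is maximum, i.e., when the Compton shift Δλ = λ_C(1 − cos θ) is maximum. This occurs at θ = 180° (backscattering), giving Δλ_max = 2λ_C = 4.8526 pm.

Initial wavelength: λ₀ = hc/E₀ = 7.1667 pm
Maximum final wavelength: λ'_max = λ₀ + 2λ_C = 7.1667 + 4.8526 = 12.0193 pm
Minimum final energy: E'_min = hc/λ'_max = 103.1539 keV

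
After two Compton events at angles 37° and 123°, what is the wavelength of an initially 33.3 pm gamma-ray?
37.5363 pm

Apply Compton shift twice:

First scattering at θ₁ = 37°:
Δλ₁ = λ_C(1 - cos(37°))
Δλ₁ = 2.4263 × 0.2014
Δλ₁ = 0.4886 pm

After first scattering:
λ₁ = 33.3 + 0.4886 = 33.7886 pm

Second scattering at θ₂ = 123°:
Δλ₂ = λ_C(1 - cos(123°))
Δλ₂ = 2.4263 × 1.5446
Δλ₂ = 3.7478 pm

Final wavelength:
λ₂ = 33.7886 + 3.7478 = 37.5363 pm

Total shift: Δλ_total = 0.4886 + 3.7478 = 4.2363 pm

(Intermediate values are shown rounded; full precision is carried through to the final answer.)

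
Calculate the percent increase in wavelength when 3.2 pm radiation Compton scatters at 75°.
56.1980%

Calculate the Compton shift:
Δλ = λ_C(1 - cos(75°))
Δλ = 2.4263 × (1 - cos(75°))
Δλ = 2.4263 × 0.7412
Δλ = 1.7983 pm

Percentage change:
(Δλ/λ₀) × 100 = (1.7983/3.2) × 100
= 56.1980%

(Intermediate values are shown rounded; full precision is carried through to the final answer.)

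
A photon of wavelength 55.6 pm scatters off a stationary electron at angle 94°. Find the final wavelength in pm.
58.1956 pm

Using the Compton scattering formula:
λ' = λ + Δλ = λ + λ_C(1 - cos θ)

Given:
- Initial wavelength λ = 55.6 pm
- Scattering angle θ = 94°
- Compton wavelength λ_C ≈ 2.4263 pm

Calculate the shift:
Δλ = 2.4263 × (1 - cos(94°))
Δλ = 2.4263 × 1.0698
Δλ = 2.5956 pm

Final wavelength:
λ' = 55.6 + 2.5956 = 58.1956 pm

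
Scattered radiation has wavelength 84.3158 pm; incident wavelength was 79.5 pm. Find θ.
170.01°

First find the wavelength shift:
Δλ = λ' - λ = 84.3158 - 79.5 = 4.8158 pm

Using Δλ = λ_C(1 - cos θ), with λ_C = h/(m_e·c) ≈ 2.42631024 pm:
cos θ = 1 - Δλ/λ_C
cos θ = 1 - 4.8158/2.42631024
cos θ = -0.984825

θ = arccos(-0.984825)
θ = 170.01°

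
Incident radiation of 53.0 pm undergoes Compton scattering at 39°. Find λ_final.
53.5407 pm

Using the Compton scattering formula:
λ' = λ + Δλ = λ + λ_C(1 - cos θ)

Given:
- Initial wavelength λ = 53.0 pm
- Scattering angle θ = 39°
- Compton wavelength λ_C ≈ 2.4263 pm

Calculate the shift:
Δλ = 2.4263 × (1 - cos(39°))
Δλ = 2.4263 × 0.2229
Δλ = 0.5407 pm

Final wavelength:
λ' = 53.0 + 0.5407 = 53.5407 pm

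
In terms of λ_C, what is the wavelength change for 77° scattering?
0.7750 λ_C

The Compton shift formula is:
Δλ = λ_C(1 - cos θ)

Dividing both sides by λ_C:
Δλ/λ_C = 1 - cos θ

For θ = 77°:
Δλ/λ_C = 1 - cos(77°)
Δλ/λ_C = 1 - 0.2250
Δλ/λ_C = 0.7750

This means the shift is 0.7750 × λ_C = 1.8805 pm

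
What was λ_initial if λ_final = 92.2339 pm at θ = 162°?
87.5000 pm

From λ' = λ + Δλ, we have λ = λ' - Δλ

First calculate the Compton shift:
Δλ = λ_C(1 - cos θ)
Δλ = 2.4263 × (1 - cos(162°))
Δλ = 2.4263 × 1.9511
Δλ = 4.7339 pm

Initial wavelength:
λ = λ' - Δλ
λ = 92.2339 - 4.7339
λ = 87.5000 pm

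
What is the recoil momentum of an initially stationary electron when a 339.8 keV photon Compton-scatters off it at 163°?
2.5811e-22 kg·m/s

The electron is initially at rest, so by conservation of momentum:
p⃗_e = p⃗₀ − p⃗'  (incident photon momentum minus scattered photon momentum)

Photon momentum magnitudes (p = h/λ = E/c):
λ₀ = hc/E₀ = 3.6487 pm → p₀ = h/λ₀ = 1.8160e-22 kg·m/s
Δλ = λ_C(1 − cos 163°) = 4.7466 pm
λ' = 8.3953 pm → p' = h/λ' = 7.8926e-23 kg·m/s

The scattered photon makes angle θ = 163° with the incident direction, so by the law of cosines:
|p⃗_e|² = p₀² + p'² − 2p₀p'cos θ
|p⃗_e|² = (1.8160e-22)² + (7.8926e-23)² − 2·1.8160e-22·7.8926e-23·cos(163°)
|p⃗_e| = 2.5811e-22 kg·m/s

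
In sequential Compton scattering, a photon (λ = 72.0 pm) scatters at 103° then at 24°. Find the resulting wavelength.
75.1819 pm

Apply Compton shift twice:

First scattering at θ₁ = 103°:
Δλ₁ = λ_C(1 - cos(103°))
Δλ₁ = 2.4263 × 1.2250
Δλ₁ = 2.9721 pm

After first scattering:
λ₁ = 72.0 + 2.9721 = 74.9721 pm

Second scattering at θ₂ = 24°:
Δλ₂ = λ_C(1 - cos(24°))
Δλ₂ = 2.4263 × 0.0865
Δλ₂ = 0.2098 pm

Final wavelength:
λ₂ = 74.9721 + 0.2098 = 75.1819 pm

Total shift: Δλ_total = 2.9721 + 0.2098 = 3.1819 pm

(Intermediate values are shown rounded; full precision is carried through to the final answer.)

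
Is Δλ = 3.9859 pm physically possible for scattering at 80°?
No, inconsistent

Calculate the expected shift for θ = 80°:

Δλ_expected = λ_C(1 - cos(80°))
Δλ_expected = 2.4263 × (1 - cos(80°))
Δλ_expected = 2.4263 × 0.8264
Δλ_expected = 2.0050 pm

Given shift: 3.9859 pm
Expected shift: 2.0050 pm
Difference: 1.9809 pm

The values do not match. The given shift corresponds to θ ≈ 130.0°, not 80°.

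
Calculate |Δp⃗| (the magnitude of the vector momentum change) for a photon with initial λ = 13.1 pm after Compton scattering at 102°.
7.1667e-23 kg·m/s

Photon momentum magnitude is p = h/λ.

Initial momentum:
p₀ = h/λ = 6.6261e-34/1.3100e-11 = 5.0581e-23 kg·m/s

After scattering:
λ' = λ + Δλ = 13.1 + 2.9308 = 16.0308 pm
p' = h/λ' = 6.6261e-34/1.6031e-11 = 4.1333e-23 kg·m/s

Momentum is a vector; the scattered photon's direction makes angle θ = 102° with the incident direction. The magnitude of the vector change Δp⃗ = p⃗₀ − p⃗' is found from the law of cosines:
|Δp⃗|² = p₀² + p'² − 2p₀p'cos θ
|Δp⃗|² = (5.0581e-23)² + (4.1333e-23)² − 2·5.0581e-23·4.1333e-23·cos(102°)
|Δp⃗| = 7.1667e-23 kg·m/s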